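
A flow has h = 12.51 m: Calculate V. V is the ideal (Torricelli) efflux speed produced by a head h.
Formula: V = \sqrt{2 g h}
V = √(2·9.81·12.51) = 15.67 m/s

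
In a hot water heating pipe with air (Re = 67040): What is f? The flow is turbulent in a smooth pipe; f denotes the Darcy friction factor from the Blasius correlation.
Formula: f = \frac{0.316}{Re^{0.25}}
f = 0.316/67040^0.25 = 0.01964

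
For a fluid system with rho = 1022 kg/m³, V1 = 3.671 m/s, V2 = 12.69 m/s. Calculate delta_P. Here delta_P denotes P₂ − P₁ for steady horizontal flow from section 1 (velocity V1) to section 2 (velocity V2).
Formula: \Delta P = \frac{1}{2} \rho (V_1^2 - V_2^2)
delta_P = 0.5·1022·(3.671² − 12.69²)/1000 = -75.4 kPa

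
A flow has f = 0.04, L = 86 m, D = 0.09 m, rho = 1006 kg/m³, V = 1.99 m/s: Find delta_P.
Formula: \Delta P = f \frac{L}{D} \frac{\rho V^2}{2}
delta_P = 0.04·(86/0.09)·0.5·1006·1.99²/1000 = 76.14 kPa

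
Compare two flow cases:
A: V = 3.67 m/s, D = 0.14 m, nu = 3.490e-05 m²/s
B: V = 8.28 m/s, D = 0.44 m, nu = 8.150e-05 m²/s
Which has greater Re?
Re(A) = 14722, Re(B) = 44702. Answer: B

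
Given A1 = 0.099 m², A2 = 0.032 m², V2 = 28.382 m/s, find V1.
Formula: V_2 = \frac{A_1 V_1}{A_2}
Substituting knowns: 28.382 = 0.099·V1/0.032
Solving for V1: V1 = 28.382·0.032/0.099 = 9.174 m/s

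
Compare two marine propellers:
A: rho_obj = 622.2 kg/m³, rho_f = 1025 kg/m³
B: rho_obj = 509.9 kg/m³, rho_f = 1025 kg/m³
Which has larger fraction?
fraction(A) = 0.607, fraction(B) = 0.4975. Answer: A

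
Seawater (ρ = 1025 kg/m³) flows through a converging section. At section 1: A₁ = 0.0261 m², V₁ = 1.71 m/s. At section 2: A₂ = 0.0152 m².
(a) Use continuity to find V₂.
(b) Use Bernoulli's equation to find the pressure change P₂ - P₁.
(a) Continuity: A₁V₁=A₂V₂ -> V₂=A₁V₁/A₂=0.0261*1.71/0.0152=2.94 m/s
(b) Bernoulli: P₂-P₁=0.5*rho*(V₁^2-V₂^2)/1000=0.5*1025*(1.71^2-2.94^2)/1000=-2.931 kPa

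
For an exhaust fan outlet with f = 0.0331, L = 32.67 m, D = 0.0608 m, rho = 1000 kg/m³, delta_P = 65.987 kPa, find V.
Formula: \Delta P = f \frac{L}{D} \frac{\rho V^2}{2}
Substituting knowns: 65.987 = 0.0331·(32.67/0.0608)·0.5·1000·V²/1000
Solving for V: V = √((65.987·1000)/(0.0331·(32.67/0.0608)·0.5·1000)) = 2.724 m/s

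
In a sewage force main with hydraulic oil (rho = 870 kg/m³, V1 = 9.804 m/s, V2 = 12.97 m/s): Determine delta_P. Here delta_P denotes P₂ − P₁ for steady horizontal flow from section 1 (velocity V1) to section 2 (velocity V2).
Formula: \Delta P = \frac{1}{2} \rho (V_1^2 - V_2^2)
delta_P = 0.5·870·(9.804² − 12.97²)/1000 = -31.36 kPa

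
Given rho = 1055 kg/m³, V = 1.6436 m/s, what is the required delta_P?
Formula: V = \sqrt{\frac{2 \Delta P}{\rho}}
Substituting knowns: 1.6436 = √(2·(delta_P·1000)/1055)
Solving for delta_P: delta_P = 1.6436²·1055/2/1000 = 1.425 kPa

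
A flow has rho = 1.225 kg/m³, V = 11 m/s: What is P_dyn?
Formula: P_{dyn} = \frac{1}{2} \rho V^2
P_dyn = 0.5·1.225·11²/1000 = 0.07411 kPa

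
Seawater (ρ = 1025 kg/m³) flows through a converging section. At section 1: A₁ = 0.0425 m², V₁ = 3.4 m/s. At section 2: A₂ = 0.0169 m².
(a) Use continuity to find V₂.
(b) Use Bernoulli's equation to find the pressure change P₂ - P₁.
(a) Continuity: A₁V₁=A₂V₂ -> V₂=A₁V₁/A₂=0.0425*3.4/0.0169=8.55 m/s
(b) Bernoulli: P₂-P₁=0.5*rho*(V₁^2-V₂^2)/1000=0.5*1025*(3.4^2-8.55^2)/1000=-31.54 kPa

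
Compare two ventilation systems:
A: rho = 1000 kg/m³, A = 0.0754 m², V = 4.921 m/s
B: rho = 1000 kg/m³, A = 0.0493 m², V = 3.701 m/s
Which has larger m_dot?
m_dot(A) = 371 kg/s, m_dot(B) = 182.5 kg/s. Answer: A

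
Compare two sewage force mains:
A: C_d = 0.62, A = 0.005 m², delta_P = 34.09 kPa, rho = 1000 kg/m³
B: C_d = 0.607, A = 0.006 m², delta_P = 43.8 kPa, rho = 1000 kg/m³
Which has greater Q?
Q(A) = 25.6 L/s, Q(B) = 34.09 L/s. Answer: B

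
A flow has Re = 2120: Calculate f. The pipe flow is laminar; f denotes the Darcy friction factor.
Formula: f = \frac{64}{Re}
f = 64/2120 = 0.03019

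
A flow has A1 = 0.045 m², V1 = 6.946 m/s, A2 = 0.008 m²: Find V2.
Formula: V_2 = \frac{A_1 V_1}{A_2}
V2 = 0.045·6.946/0.008 = 39.07 m/s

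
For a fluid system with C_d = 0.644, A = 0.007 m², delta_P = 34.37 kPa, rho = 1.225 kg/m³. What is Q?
Formula: Q = C_d A \sqrt{\frac{2 \Delta P}{\rho}}
Q = 0.644·0.007·√(2·(34.37·1000)/1.225)·1000 = 1068 L/s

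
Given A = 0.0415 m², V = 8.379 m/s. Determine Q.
Formula: Q = A V
Q = 0.0415·8.379·1000 = 347.7 L/s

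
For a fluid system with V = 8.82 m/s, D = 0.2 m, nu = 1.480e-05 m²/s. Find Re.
Formula: Re = \frac{V D}{\nu}
Re = 8.82·0.2/1.480e-05 = 119189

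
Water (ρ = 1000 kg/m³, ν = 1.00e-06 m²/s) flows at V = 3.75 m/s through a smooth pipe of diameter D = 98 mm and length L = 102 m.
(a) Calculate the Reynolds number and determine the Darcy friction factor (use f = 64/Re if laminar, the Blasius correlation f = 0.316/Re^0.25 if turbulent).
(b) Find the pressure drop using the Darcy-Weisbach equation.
(a) Re = V·D/ν = 3.75·0.098/1.00e-06 = 367500 → turbulent (Re > 4000); f = 0.316/Re^0.25 = 0.316/367500^0.25 = 0.012834 (Blasius is strictly valid for Re ≲ 1e5; used here as the smooth-pipe estimate the problem specifies)
(b) Darcy-Weisbach: ΔP = f·(L/D)·½ρV²/1000 = 0.012834·(102/0.098)·½·1000·3.75²/1000 = 93.92 kPa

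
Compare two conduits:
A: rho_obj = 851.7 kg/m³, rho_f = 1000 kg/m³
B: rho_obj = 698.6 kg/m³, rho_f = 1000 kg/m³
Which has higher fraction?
fraction(A) = 0.8517, fraction(B) = 0.6986. Answer: A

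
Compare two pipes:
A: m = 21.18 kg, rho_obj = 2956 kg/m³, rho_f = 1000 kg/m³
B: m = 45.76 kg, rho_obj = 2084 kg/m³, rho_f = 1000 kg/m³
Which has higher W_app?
W_app(A) = 137.5 N, W_app(B) = 233.5 N. Answer: B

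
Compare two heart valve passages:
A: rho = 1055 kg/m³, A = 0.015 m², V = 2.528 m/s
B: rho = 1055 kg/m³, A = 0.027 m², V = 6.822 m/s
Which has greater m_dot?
m_dot(A) = 40.01 kg/s, m_dot(B) = 194.3 kg/s. Answer: B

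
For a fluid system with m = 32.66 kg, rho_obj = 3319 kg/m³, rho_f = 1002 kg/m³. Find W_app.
Formula: W_{app} = mg\left(1 - \frac{\rho_f}{\rho_{obj}}\right)
W_app = 32.66·9.81·(1 − 1002/3319) = 223.7 N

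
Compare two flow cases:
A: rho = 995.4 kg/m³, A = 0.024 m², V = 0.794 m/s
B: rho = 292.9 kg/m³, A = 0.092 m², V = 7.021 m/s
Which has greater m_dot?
m_dot(A) = 18.97 kg/s, m_dot(B) = 189.2 kg/s. Answer: B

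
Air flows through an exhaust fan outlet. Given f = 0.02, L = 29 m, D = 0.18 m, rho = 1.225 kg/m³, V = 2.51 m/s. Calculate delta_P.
Formula: \Delta P = f \frac{L}{D} \frac{\rho V^2}{2}
delta_P = 0.02·(29/0.18)·0.5·1.225·2.51²/1000 = 0.01243 kPa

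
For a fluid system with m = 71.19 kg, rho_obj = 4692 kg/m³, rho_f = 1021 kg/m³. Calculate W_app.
Formula: W_{app} = mg\left(1 - \frac{\rho_f}{\rho_{obj}}\right)
W_app = 71.19·9.81·(1 − 1021/4692) = 546.4 N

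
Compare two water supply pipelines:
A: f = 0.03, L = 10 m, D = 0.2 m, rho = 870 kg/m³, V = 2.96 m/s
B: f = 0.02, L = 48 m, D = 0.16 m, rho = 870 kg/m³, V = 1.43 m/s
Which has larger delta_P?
delta_P(A) = 5.717 kPa, delta_P(B) = 5.337 kPa. Answer: A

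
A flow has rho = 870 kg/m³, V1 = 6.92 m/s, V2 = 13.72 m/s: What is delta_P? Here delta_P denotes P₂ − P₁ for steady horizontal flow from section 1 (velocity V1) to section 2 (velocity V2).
Formula: \Delta P = \frac{1}{2} \rho (V_1^2 - V_2^2)
delta_P = 0.5·870·(6.92² − 13.72²)/1000 = -61.05 kPa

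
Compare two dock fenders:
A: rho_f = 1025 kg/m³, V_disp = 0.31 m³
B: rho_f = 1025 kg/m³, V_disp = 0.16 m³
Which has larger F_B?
F_B(A) = 3117 N, F_B(B) = 1609 N. Answer: A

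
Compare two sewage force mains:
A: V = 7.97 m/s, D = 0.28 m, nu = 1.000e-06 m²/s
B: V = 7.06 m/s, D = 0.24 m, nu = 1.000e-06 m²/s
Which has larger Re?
Re(A) = 2.232e+06, Re(B) = 1.694e+06. Answer: A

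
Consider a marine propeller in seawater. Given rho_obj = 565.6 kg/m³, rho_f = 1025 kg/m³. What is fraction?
Formula: f_{sub} = \frac{\rho_{obj}}{\rho_f}
fraction = 565.6/1025 = 0.5518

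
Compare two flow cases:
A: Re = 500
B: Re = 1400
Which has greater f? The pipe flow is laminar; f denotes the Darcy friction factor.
f(A) = 0.128, f(B) = 0.04571. Answer: A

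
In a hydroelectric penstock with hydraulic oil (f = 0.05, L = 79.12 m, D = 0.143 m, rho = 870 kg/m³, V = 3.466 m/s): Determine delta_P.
Formula: \Delta P = f \frac{L}{D} \frac{\rho V^2}{2}
delta_P = 0.05·(79.12/0.143)·0.5·870·3.466²/1000 = 144.6 kPa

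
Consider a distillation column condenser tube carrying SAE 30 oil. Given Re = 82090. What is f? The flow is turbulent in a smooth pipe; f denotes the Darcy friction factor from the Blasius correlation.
Formula: f = \frac{0.316}{Re^{0.25}}
f = 0.316/82090^0.25 = 0.01867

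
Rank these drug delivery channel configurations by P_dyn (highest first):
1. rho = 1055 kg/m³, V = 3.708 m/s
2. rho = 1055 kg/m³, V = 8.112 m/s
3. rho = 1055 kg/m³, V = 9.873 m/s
Case 1: P_dyn = 7.253 kPa
Case 2: P_dyn = 34.71 kPa
Case 3: P_dyn = 51.42 kPa
Ranking (highest first): 3, 2, 1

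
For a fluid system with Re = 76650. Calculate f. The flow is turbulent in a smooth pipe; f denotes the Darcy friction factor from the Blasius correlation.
Formula: f = \frac{0.316}{Re^{0.25}}
f = 0.316/76650^0.25 = 0.01899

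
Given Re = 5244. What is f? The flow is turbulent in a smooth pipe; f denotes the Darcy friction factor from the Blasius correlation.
Formula: f = \frac{0.316}{Re^{0.25}}
f = 0.316/5244^0.25 = 0.03713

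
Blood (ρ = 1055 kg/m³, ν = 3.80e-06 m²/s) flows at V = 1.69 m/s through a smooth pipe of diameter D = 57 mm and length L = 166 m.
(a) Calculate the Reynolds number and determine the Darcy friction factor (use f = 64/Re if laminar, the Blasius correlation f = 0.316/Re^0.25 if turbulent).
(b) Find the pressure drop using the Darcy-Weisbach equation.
(a) Re = V·D/ν = 1.69·0.057/3.80e-06 = 25350 → turbulent (Re > 4000); f = 0.316/Re^0.25 = 0.316/25350^0.25 = 0.025043
(b) Darcy-Weisbach: ΔP = f·(L/D)·½ρV²/1000 = 0.025043·(166/0.057)·½·1055·1.69²/1000 = 109.9 kPa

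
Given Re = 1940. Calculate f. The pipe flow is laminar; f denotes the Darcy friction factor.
Formula: f = \frac{64}{Re}
f = 64/1940 = 0.03299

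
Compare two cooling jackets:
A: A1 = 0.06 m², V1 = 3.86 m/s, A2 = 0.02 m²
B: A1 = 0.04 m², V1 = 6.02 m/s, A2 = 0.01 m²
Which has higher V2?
V2(A) = 11.58 m/s, V2(B) = 24.08 m/s. Answer: B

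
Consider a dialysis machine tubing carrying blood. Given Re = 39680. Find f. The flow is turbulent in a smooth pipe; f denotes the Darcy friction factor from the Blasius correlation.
Formula: f = \frac{0.316}{Re^{0.25}}
f = 0.316/39680^0.25 = 0.02239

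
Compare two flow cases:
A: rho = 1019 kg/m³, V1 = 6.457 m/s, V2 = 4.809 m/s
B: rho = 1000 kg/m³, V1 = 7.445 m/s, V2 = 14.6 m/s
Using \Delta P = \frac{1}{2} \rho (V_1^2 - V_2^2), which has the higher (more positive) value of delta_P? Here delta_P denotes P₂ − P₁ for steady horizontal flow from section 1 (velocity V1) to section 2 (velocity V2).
delta_P(A) = 9.46 kPa, delta_P(B) = -78.87 kPa. Answer: A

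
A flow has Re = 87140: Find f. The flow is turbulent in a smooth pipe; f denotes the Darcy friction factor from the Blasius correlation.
Formula: f = \frac{0.316}{Re^{0.25}}
f = 0.316/87140^0.25 = 0.01839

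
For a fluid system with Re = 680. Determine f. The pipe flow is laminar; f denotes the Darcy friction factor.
Formula: f = \frac{64}{Re}
f = 64/680 = 0.09412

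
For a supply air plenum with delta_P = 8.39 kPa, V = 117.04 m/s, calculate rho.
Formula: V = \sqrt{\frac{2 \Delta P}{\rho}}
Substituting knowns: 117.04 = √(2·(8.39·1000)/rho)
Solving for rho: rho = 2·(8.39·1000)/117.04² = 1.225 kg/m³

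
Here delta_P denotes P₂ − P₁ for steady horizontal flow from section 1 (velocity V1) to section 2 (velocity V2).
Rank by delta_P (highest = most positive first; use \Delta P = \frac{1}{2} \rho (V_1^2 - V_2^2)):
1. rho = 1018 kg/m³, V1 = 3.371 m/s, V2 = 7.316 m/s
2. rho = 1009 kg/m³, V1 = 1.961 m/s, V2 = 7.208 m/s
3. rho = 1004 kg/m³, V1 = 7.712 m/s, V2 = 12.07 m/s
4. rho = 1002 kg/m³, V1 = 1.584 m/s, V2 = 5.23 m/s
Case 1: delta_P = -21.46 kPa
Case 2: delta_P = -24.27 kPa
Case 3: delta_P = -43.28 kPa
Case 4: delta_P = -12.45 kPa
Ranking (highest first): 4, 1, 2, 3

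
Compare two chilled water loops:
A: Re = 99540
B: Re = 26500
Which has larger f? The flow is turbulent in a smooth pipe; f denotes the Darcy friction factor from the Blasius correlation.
f(A) = 0.01779, f(B) = 0.02477. Answer: B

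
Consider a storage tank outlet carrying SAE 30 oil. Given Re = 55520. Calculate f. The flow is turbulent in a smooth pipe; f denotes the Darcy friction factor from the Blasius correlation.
Formula: f = \frac{0.316}{Re^{0.25}}
f = 0.316/55520^0.25 = 0.02059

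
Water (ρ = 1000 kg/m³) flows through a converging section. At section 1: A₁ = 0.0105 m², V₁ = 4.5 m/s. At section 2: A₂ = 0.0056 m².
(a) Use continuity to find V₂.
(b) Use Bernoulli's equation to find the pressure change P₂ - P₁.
(a) Continuity: A₁V₁=A₂V₂ -> V₂=A₁V₁/A₂=0.0105*4.5/0.0056=8.44 m/s
(b) Bernoulli: P₂-P₁=0.5*rho*(V₁^2-V₂^2)/1000=0.5*1000*(4.5^2-8.44^2)/1000=-25.49 kPa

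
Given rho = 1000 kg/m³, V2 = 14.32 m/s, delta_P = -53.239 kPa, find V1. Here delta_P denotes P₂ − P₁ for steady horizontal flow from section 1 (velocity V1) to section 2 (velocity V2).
Formula: \Delta P = \frac{1}{2} \rho (V_1^2 - V_2^2)
Substituting knowns: -53.239 = 0.5·1000·(V1² − 14.32²)/1000
Solving for V1: V1 = √(14.32² + 2·(-53.239·1000)/1000) = 9.929 m/s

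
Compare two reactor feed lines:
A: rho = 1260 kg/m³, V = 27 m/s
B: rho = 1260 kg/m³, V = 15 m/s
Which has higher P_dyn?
P_dyn(A) = 459.3 kPa, P_dyn(B) = 141.8 kPa. Answer: A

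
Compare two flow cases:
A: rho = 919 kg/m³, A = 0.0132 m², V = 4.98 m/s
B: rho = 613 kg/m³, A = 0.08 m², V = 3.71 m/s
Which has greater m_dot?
m_dot(A) = 60.41 kg/s, m_dot(B) = 181.9 kg/s. Answer: B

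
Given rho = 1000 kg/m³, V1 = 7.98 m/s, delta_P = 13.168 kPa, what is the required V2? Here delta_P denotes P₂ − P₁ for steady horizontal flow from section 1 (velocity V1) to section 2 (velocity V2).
Formula: \Delta P = \frac{1}{2} \rho (V_1^2 - V_2^2)
Substituting knowns: 13.168 = 0.5·1000·(7.98² − V2²)/1000
Solving for V2: V2 = √(7.98² − 2·(13.168·1000)/1000) = 6.111 m/s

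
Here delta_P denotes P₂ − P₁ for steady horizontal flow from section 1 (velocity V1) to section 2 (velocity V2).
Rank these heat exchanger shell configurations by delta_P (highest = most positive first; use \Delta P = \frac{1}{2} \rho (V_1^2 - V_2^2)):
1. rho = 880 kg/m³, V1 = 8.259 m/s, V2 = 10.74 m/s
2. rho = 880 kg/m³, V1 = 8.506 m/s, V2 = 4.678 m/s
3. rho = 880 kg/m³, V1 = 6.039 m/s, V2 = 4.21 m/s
Case 1: delta_P = -20.74 kPa
Case 2: delta_P = 22.21 kPa
Case 3: delta_P = 8.248 kPa
Ranking (highest first): 2, 3, 1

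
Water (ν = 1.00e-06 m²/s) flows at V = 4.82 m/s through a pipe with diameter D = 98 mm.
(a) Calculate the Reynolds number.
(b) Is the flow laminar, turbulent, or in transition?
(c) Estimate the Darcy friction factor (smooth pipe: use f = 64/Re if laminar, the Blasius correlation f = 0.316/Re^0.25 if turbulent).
(a) Re = V·D/ν = 4.82·0.098/1.00e-06 = 472360
(b) Flow regime: turbulent (Re > 4000)
(c) Friction factor: f = 0.316/Re^0.25 = 0.316/472360^0.25 = 0.01205 (Blasius is strictly valid for Re ≲ 1e5; used here as the smooth-pipe estimate the problem specifies)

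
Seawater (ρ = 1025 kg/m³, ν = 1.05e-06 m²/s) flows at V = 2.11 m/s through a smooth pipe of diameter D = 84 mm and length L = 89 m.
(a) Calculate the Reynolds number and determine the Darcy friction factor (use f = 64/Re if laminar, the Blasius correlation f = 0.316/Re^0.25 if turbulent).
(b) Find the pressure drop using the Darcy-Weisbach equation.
(a) Re = V·D/ν = 2.11·0.084/1.05e-06 = 168800 → turbulent (Re > 4000); f = 0.316/Re^0.25 = 0.316/168800^0.25 = 0.01559 (Blasius is strictly valid for Re ≲ 1e5; used here as the smooth-pipe estimate the problem specifies)
(b) Darcy-Weisbach: ΔP = f·(L/D)·½ρV²/1000 = 0.01559·(89/0.084)·½·1025·2.11²/1000 = 37.69 kPa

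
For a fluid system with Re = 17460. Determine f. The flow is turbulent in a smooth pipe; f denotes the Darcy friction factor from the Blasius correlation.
Formula: f = \frac{0.316}{Re^{0.25}}
f = 0.316/17460^0.25 = 0.02749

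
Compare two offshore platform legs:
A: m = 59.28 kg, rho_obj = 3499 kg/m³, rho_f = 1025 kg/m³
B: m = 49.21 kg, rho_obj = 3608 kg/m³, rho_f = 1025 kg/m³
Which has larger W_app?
W_app(A) = 411.2 N, W_app(B) = 345.6 N. Answer: A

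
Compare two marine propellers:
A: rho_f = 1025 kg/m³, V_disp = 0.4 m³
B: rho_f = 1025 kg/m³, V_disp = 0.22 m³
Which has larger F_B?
F_B(A) = 4022 N, F_B(B) = 2212 N. Answer: A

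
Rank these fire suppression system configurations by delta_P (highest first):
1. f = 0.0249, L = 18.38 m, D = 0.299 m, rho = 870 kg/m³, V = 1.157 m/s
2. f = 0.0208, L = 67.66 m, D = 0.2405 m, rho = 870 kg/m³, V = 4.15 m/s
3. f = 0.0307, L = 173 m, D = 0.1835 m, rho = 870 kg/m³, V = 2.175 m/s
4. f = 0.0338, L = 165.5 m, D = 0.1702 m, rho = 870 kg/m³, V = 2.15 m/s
Case 1: delta_P = 0.8913 kPa
Case 2: delta_P = 43.84 kPa
Case 3: delta_P = 59.56 kPa
Case 4: delta_P = 66.09 kPa
Ranking (highest first): 4, 3, 2, 1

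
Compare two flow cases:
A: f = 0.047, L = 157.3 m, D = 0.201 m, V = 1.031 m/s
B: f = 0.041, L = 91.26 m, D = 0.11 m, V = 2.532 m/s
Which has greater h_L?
h_L(A) = 1.993 m, h_L(B) = 11.11 m. Answer: B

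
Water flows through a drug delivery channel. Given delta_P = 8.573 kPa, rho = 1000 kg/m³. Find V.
Formula: V = \sqrt{\frac{2 \Delta P}{\rho}}
V = √(2·(8.573·1000)/1000) = 4.141 m/s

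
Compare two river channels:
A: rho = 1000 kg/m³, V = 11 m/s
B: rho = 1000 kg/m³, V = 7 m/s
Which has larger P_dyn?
P_dyn(A) = 60.5 kPa, P_dyn(B) = 24.5 kPa. Answer: A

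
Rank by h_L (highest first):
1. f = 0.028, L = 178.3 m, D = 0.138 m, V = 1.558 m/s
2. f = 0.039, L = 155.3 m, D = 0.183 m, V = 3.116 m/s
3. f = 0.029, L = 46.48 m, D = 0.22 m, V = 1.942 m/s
Case 1: h_L = 4.476 m
Case 2: h_L = 16.38 m
Case 3: h_L = 1.178 m
Ranking (highest first): 2, 1, 3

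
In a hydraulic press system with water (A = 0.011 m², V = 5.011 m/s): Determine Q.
Formula: Q = A V
Q = 0.011·5.011·1000 = 55.12 L/s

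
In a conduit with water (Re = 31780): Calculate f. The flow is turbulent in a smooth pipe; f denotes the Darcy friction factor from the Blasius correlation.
Formula: f = \frac{0.316}{Re^{0.25}}
f = 0.316/31780^0.25 = 0.02367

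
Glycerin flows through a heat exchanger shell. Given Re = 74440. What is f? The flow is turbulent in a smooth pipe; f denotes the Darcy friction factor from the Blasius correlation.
Formula: f = \frac{0.316}{Re^{0.25}}
f = 0.316/74440^0.25 = 0.01913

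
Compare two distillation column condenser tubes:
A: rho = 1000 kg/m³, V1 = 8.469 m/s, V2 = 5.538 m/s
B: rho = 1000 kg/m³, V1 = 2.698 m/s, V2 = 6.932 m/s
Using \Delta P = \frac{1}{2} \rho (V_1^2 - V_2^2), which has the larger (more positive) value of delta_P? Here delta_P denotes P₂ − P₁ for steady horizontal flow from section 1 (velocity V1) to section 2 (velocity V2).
delta_P(A) = 20.53 kPa, delta_P(B) = -20.39 kPa. Answer: A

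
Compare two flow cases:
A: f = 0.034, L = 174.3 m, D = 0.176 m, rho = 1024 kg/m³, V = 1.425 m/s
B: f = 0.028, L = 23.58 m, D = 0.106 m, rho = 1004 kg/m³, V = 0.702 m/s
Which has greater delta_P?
delta_P(A) = 35.01 kPa, delta_P(B) = 1.541 kPa. Answer: A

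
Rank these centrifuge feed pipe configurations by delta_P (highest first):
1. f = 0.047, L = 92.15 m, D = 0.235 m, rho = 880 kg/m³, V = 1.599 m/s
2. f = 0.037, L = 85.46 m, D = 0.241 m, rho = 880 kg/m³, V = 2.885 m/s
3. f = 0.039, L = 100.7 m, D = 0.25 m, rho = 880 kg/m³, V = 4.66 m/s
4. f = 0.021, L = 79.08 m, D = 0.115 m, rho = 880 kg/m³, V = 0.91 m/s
Case 1: delta_P = 20.73 kPa
Case 2: delta_P = 48.05 kPa
Case 3: delta_P = 150.1 kPa
Case 4: delta_P = 5.262 kPa
Ranking (highest first): 3, 2, 1, 4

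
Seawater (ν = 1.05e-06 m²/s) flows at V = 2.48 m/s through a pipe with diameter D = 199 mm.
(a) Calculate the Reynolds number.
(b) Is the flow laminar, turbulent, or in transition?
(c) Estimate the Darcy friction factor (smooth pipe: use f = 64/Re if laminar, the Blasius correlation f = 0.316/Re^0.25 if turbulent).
(a) Re = V·D/ν = 2.48·0.199/1.05e-06 = 470020
(b) Flow regime: turbulent (Re > 4000)
(c) Friction factor: f = 0.316/Re^0.25 = 0.316/470020^0.25 = 0.01207 (Blasius is strictly valid for Re ≲ 1e5; used here as the smooth-pipe estimate the problem specifies)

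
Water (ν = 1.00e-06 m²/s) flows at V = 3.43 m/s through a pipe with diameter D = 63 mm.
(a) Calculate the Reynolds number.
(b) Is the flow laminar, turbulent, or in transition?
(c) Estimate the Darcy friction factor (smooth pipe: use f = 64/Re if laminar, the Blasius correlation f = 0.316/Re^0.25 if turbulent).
(a) Re = V·D/ν = 3.43·0.063/1.00e-06 = 216090
(b) Flow regime: turbulent (Re > 4000)
(c) Friction factor: f = 0.316/Re^0.25 = 0.316/216090^0.25 = 0.01466 (Blasius is strictly valid for Re ≲ 1e5; used here as the smooth-pipe estimate the problem specifies)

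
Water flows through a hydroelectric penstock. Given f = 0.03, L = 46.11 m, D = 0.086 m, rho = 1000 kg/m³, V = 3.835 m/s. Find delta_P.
Formula: \Delta P = f \frac{L}{D} \frac{\rho V^2}{2}
delta_P = 0.03·(46.11/0.086)·0.5·1000·3.835²/1000 = 118.3 kPa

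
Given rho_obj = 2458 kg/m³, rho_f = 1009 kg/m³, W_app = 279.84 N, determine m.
Formula: W_{app} = mg\left(1 - \frac{\rho_f}{\rho_{obj}}\right)
Substituting knowns: 279.84 = m·9.81·(1 − 1009/2458)
Solving for m: m = 279.84/(9.81·(1 − 1009/2458)) = 48.39 kg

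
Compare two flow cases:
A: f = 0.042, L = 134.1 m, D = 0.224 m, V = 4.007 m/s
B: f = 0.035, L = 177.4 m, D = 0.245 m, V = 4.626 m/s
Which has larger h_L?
h_L(A) = 20.58 m, h_L(B) = 27.64 m. Answer: B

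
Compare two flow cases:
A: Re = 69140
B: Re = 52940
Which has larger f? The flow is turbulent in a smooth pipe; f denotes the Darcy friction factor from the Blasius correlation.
f(A) = 0.01949, f(B) = 0.02083. Answer: B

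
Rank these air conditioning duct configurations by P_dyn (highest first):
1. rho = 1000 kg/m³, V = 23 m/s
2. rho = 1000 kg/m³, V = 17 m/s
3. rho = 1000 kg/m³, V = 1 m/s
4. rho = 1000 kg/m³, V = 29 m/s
Case 1: P_dyn = 264.5 kPa
Case 2: P_dyn = 144.5 kPa
Case 3: P_dyn = 0.5 kPa
Case 4: P_dyn = 420.5 kPa
Ranking (highest first): 4, 1, 2, 3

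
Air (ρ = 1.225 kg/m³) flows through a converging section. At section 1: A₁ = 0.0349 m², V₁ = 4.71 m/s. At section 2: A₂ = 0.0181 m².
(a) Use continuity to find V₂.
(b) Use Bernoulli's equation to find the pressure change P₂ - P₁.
(a) Continuity: A₁V₁=A₂V₂ -> V₂=A₁V₁/A₂=0.0349*4.71/0.0181=9.08 m/s
(b) Bernoulli: P₂-P₁=0.5*rho*(V₁^2-V₂^2)/1000=0.5*1.225*(4.71^2-9.08^2)/1000=-0.03691 kPa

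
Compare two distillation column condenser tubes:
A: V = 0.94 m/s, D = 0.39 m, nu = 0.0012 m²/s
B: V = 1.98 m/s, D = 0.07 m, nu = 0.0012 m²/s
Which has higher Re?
Re(A) = 305.5, Re(B) = 115.5. Answer: A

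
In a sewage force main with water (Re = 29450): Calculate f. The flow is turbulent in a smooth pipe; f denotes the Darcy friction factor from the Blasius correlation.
Formula: f = \frac{0.316}{Re^{0.25}}
f = 0.316/29450^0.25 = 0.02412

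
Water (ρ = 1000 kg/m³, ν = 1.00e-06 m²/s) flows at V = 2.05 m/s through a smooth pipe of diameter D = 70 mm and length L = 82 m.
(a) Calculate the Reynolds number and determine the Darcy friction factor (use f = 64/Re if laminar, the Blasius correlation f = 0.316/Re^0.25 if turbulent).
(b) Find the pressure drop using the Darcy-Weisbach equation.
(a) Re = V·D/ν = 2.05·0.07/1.00e-06 = 143500 → turbulent (Re > 4000); f = 0.316/Re^0.25 = 0.316/143500^0.25 = 0.016236 (Blasius is strictly valid for Re ≲ 1e5; used here as the smooth-pipe estimate the problem specifies)
(b) Darcy-Weisbach: ΔP = f·(L/D)·½ρV²/1000 = 0.016236·(82/0.070)·½·1000·2.05²/1000 = 39.96 kPa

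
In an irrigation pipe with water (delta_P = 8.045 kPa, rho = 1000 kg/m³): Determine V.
Formula: V = \sqrt{\frac{2 \Delta P}{\rho}}
V = √(2·(8.045·1000)/1000) = 4.011 m/s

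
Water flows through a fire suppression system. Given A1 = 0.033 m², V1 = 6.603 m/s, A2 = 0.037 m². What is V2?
Formula: V_2 = \frac{A_1 V_1}{A_2}
V2 = 0.033·6.603/0.037 = 5.889 m/s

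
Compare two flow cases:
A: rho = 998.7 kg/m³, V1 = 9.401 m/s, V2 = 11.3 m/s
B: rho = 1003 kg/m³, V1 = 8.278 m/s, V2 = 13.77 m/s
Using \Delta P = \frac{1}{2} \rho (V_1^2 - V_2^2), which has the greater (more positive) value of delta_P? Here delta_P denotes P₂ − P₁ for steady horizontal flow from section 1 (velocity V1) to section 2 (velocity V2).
delta_P(A) = -19.63 kPa, delta_P(B) = -60.73 kPa. Answer: A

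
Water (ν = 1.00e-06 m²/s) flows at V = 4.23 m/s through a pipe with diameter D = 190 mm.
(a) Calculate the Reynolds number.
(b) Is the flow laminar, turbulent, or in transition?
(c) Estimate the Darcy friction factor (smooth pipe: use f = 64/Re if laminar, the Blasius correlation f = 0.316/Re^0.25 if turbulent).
(a) Re = V·D/ν = 4.23·0.19/1.00e-06 = 803700
(b) Flow regime: turbulent (Re > 4000)
(c) Friction factor: f = 0.316/Re^0.25 = 0.316/803700^0.25 = 0.01055 (Blasius is strictly valid for Re ≲ 1e5; used here as the smooth-pipe estimate the problem specifies)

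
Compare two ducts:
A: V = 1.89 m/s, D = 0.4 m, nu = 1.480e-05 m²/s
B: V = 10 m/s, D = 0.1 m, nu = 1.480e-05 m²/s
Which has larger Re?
Re(A) = 51081, Re(B) = 67568. Answer: B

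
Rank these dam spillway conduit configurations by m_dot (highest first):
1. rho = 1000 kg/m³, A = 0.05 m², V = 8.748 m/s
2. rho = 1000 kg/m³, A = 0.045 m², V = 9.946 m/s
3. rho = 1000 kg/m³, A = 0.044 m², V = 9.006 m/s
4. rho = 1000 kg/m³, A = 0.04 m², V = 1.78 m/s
Case 1: m_dot = 437.4 kg/s
Case 2: m_dot = 447.6 kg/s
Case 3: m_dot = 396.3 kg/s
Case 4: m_dot = 71.2 kg/s
Ranking (highest first): 2, 1, 3, 4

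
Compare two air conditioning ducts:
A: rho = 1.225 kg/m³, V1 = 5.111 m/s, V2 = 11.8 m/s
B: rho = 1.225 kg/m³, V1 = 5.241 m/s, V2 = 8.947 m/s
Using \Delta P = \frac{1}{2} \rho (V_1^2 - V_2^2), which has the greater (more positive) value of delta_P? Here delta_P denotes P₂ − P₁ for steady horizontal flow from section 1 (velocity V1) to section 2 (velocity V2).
delta_P(A) = -0.06928 kPa, delta_P(B) = -0.03221 kPa. Answer: B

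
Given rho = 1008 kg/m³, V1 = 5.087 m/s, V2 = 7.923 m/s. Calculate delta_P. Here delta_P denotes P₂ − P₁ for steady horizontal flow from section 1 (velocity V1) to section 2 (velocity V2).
Formula: \Delta P = \frac{1}{2} \rho (V_1^2 - V_2^2)
delta_P = 0.5·1008·(5.087² − 7.923²)/1000 = -18.6 kPa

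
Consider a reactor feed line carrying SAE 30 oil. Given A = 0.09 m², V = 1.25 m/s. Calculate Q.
Formula: Q = A V
Q = 0.09·1.25·1000 = 112.5 L/s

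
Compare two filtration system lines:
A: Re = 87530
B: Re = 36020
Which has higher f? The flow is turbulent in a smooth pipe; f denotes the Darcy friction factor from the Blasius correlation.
f(A) = 0.01837, f(B) = 0.02294. Answer: B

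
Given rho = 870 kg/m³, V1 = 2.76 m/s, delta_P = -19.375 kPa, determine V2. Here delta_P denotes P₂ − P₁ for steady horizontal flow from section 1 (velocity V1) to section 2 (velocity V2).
Formula: \Delta P = \frac{1}{2} \rho (V_1^2 - V_2^2)
Substituting knowns: -19.375 = 0.5·870·(2.76² − V2²)/1000
Solving for V2: V2 = √(2.76² − 2·(-19.375·1000)/870) = 7.222 m/s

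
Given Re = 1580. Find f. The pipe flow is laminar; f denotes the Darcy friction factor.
Formula: f = \frac{64}{Re}
f = 64/1580 = 0.04051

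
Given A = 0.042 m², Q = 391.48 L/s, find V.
Formula: Q = A V
Substituting knowns: 391.48 = 0.042·V·1000
Solving for V: V = (391.48/1000)/0.042 = 9.321 m/s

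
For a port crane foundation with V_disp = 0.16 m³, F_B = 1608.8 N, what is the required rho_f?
Formula: F_B = \rho_f g V_{disp}
Substituting knowns: 1608.8 = rho_f·9.81·0.16
Solving for rho_f: rho_f = 1608.8/(9.81·0.16) = 1025 kg/m³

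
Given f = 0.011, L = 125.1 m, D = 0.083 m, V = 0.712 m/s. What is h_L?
Formula: h_L = f \frac{L}{D} \frac{V^2}{2g}
h_L = 0.011·(125.1/0.083)·0.712²/(2·9.81) = 0.4284 m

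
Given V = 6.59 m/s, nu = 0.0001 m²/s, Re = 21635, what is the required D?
Formula: Re = \frac{V D}{\nu}
Substituting knowns: 21635 = 6.59·D/0.0001
Solving for D: D = 21635·0.0001/6.59 = 0.3283 m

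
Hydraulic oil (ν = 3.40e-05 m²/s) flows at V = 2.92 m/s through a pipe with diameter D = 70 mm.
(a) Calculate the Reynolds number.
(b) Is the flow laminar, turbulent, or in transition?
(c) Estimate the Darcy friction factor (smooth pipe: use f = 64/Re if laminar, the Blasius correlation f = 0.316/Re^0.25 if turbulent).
(a) Re = V·D/ν = 2.92·0.07/3.40e-05 = 6011.8
(b) Flow regime: turbulent (Re > 4000)
(c) Friction factor: f = 0.316/Re^0.25 = 0.316/6011.8^0.25 = 0.03589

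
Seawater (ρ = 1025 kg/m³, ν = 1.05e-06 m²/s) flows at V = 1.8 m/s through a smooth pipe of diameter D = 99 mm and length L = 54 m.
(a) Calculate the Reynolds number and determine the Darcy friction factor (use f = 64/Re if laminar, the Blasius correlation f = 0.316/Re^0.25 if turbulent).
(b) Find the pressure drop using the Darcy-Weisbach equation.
(a) Re = V·D/ν = 1.8·0.099/1.05e-06 = 169710 → turbulent (Re > 4000); f = 0.316/Re^0.25 = 0.316/169710^0.25 = 0.015569 (Blasius is strictly valid for Re ≲ 1e5; used here as the smooth-pipe estimate the problem specifies)
(b) Darcy-Weisbach: ΔP = f·(L/D)·½ρV²/1000 = 0.015569·(54/0.099)·½·1025·1.8²/1000 = 14.1 kPa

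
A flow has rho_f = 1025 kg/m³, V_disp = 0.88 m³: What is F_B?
Formula: F_B = \rho_f g V_{disp}
F_B = 1025·9.81·0.88 = 8849 N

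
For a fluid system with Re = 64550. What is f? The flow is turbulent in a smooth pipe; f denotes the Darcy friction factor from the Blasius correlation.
Formula: f = \frac{0.316}{Re^{0.25}}
f = 0.316/64550^0.25 = 0.01982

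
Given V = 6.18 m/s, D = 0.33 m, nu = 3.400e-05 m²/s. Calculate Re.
Formula: Re = \frac{V D}{\nu}
Re = 6.18·0.33/3.400e-05 = 59982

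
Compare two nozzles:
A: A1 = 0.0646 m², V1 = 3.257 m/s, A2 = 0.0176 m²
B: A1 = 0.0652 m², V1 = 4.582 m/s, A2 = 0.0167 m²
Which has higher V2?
V2(A) = 11.95 m/s, V2(B) = 17.89 m/s. Answer: B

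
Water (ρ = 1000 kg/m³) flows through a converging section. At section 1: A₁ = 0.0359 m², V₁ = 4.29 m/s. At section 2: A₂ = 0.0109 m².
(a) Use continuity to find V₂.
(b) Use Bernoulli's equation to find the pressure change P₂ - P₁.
(a) Continuity: A₁V₁=A₂V₂ -> V₂=A₁V₁/A₂=0.0359*4.29/0.0109=14.13 m/s
(b) Bernoulli: P₂-P₁=0.5*rho*(V₁^2-V₂^2)/1000=0.5*1000*(4.29^2-14.13^2)/1000=-90.63 kPa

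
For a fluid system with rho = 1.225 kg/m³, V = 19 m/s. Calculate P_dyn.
Formula: P_{dyn} = \frac{1}{2} \rho V^2
P_dyn = 0.5·1.225·19²/1000 = 0.2211 kPa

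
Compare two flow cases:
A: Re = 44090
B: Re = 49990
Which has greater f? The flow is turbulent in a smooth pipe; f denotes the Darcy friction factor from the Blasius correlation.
f(A) = 0.02181, f(B) = 0.02113. Answer: A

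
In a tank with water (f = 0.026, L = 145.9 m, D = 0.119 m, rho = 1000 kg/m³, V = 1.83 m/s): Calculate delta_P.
Formula: \Delta P = f \frac{L}{D} \frac{\rho V^2}{2}
delta_P = 0.026·(145.9/0.119)·0.5·1000·1.83²/1000 = 53.38 kPa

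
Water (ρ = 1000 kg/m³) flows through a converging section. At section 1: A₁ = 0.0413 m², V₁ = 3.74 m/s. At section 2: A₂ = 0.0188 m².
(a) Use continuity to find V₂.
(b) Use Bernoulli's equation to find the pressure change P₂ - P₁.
(a) Continuity: A₁V₁=A₂V₂ -> V₂=A₁V₁/A₂=0.0413*3.74/0.0188=8.22 m/s
(b) Bernoulli: P₂-P₁=0.5*rho*(V₁^2-V₂^2)/1000=0.5*1000*(3.74^2-8.22^2)/1000=-26.79 kPa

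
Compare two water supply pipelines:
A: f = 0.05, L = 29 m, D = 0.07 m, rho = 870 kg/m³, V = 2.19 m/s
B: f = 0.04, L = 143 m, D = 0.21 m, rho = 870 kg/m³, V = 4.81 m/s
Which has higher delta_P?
delta_P(A) = 43.22 kPa, delta_P(B) = 274.1 kPa. Answer: B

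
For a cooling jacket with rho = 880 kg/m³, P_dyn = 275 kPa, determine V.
Formula: P_{dyn} = \frac{1}{2} \rho V^2
Substituting knowns: 275 = 0.5·880·V²/1000
Solving for V: V = √(2·(275·1000)/880) = 25 m/s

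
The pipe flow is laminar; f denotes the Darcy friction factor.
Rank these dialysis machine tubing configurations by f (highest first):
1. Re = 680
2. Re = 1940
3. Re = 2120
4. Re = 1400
Case 1: f = 0.09412
Case 2: f = 0.03299
Case 3: f = 0.03019
Case 4: f = 0.04571
Ranking (highest first): 1, 4, 2, 3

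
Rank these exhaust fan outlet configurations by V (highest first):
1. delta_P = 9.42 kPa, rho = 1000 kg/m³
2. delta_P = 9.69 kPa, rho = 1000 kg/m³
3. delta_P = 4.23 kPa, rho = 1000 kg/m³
Case 1: V = 4.341 m/s
Case 2: V = 4.402 m/s
Case 3: V = 2.909 m/s
Ranking (highest first): 2, 1, 3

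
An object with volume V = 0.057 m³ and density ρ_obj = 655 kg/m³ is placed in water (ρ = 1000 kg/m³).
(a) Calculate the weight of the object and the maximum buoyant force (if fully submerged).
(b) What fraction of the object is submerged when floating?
(a) W=rho_obj*g*V=655*9.81*0.057=366.3 N; F_B(max)=rho*g*V=1000*9.81*0.057=559.2 N
(b) Floating fraction=rho_obj/rho=655/1000=0.655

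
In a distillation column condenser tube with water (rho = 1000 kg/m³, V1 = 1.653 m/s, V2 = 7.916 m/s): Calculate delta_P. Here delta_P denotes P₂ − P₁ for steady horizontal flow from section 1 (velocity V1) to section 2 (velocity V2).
Formula: \Delta P = \frac{1}{2} \rho (V_1^2 - V_2^2)
delta_P = 0.5·1000·(1.653² − 7.916²)/1000 = -29.97 kPa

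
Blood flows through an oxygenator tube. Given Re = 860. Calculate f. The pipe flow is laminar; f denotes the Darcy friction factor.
Formula: f = \frac{64}{Re}
f = 64/860 = 0.07442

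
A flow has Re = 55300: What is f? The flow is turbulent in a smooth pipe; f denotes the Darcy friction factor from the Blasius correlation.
Formula: f = \frac{0.316}{Re^{0.25}}
f = 0.316/55300^0.25 = 0.02061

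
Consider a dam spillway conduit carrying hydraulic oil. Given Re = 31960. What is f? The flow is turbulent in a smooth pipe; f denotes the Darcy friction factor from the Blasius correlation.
Formula: f = \frac{0.316}{Re^{0.25}}
f = 0.316/31960^0.25 = 0.02363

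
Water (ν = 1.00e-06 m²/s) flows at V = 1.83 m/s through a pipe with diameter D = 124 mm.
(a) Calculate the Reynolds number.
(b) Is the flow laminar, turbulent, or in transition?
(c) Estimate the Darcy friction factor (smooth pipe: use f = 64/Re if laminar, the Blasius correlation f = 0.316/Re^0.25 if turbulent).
(a) Re = V·D/ν = 1.83·0.124/1.00e-06 = 226920
(b) Flow regime: turbulent (Re > 4000)
(c) Friction factor: f = 0.316/Re^0.25 = 0.316/226920^0.25 = 0.01448 (Blasius is strictly valid for Re ≲ 1e5; used here as the smooth-pipe estimate the problem specifies)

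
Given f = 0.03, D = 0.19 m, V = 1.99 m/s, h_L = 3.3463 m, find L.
Formula: h_L = f \frac{L}{D} \frac{V^2}{2g}
Substituting knowns: 3.3463 = 0.03·(L/0.19)·1.99²/(2·9.81)
Solving for L: L = 3.3463·2·9.81·0.19/(0.03·1.99²) = 105 m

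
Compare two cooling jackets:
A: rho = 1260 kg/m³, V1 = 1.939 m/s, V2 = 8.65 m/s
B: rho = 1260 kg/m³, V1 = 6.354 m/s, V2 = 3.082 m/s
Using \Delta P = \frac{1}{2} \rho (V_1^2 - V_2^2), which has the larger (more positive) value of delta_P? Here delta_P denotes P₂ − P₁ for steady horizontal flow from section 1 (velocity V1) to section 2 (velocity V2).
delta_P(A) = -44.77 kPa, delta_P(B) = 19.45 kPa. Answer: B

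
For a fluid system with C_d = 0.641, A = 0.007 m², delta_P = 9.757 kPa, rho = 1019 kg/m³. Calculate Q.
Formula: Q = C_d A \sqrt{\frac{2 \Delta P}{\rho}}
Q = 0.641·0.007·√(2·(9.757·1000)/1019)·1000 = 19.64 L/s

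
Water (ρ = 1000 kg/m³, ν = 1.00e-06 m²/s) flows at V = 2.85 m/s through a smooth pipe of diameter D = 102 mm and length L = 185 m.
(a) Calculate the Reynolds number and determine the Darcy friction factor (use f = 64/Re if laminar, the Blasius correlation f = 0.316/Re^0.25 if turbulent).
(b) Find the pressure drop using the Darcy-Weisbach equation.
(a) Re = V·D/ν = 2.85·0.102/1.00e-06 = 290700 → turbulent (Re > 4000); f = 0.316/Re^0.25 = 0.316/290700^0.25 = 0.013609 (Blasius is strictly valid for Re ≲ 1e5; used here as the smooth-pipe estimate the problem specifies)
(b) Darcy-Weisbach: ΔP = f·(L/D)·½ρV²/1000 = 0.013609·(185/0.102)·½·1000·2.85²/1000 = 100.2 kPa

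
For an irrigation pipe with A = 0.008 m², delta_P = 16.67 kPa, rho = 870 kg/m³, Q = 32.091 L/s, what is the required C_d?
Formula: Q = C_d A \sqrt{\frac{2 \Delta P}{\rho}}
Substituting knowns: 32.091 = C_d·0.008·√(2·(16.67·1000)/870)·1000
Solving for C_d: C_d = (32.091/1000)/(0.008·√(2·(16.67·1000)/870)) = 0.648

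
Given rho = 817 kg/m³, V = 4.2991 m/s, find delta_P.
Formula: V = \sqrt{\frac{2 \Delta P}{\rho}}
Substituting knowns: 4.2991 = √(2·(delta_P·1000)/817)
Solving for delta_P: delta_P = 4.2991²·817/2/1000 = 7.55 kPa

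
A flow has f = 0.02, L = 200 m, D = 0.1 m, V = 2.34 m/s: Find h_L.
Formula: h_L = f \frac{L}{D} \frac{V^2}{2g}
h_L = 0.02·(200/0.1)·2.34²/(2·9.81) = 11.16 m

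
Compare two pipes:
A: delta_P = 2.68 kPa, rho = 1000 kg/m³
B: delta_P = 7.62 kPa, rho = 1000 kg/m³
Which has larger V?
V(A) = 2.315 m/s, V(B) = 3.904 m/s. Answer: B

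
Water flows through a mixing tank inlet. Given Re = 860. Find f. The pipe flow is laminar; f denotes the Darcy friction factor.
Formula: f = \frac{64}{Re}
f = 64/860 = 0.07442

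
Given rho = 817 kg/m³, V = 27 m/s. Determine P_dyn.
Formula: P_{dyn} = \frac{1}{2} \rho V^2
P_dyn = 0.5·817·27²/1000 = 297.8 kPa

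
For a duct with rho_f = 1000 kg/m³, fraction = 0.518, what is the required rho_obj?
Formula: f_{sub} = \frac{\rho_{obj}}{\rho_f}
Substituting knowns: 0.518 = rho_obj/1000
Solving for rho_obj: rho_obj = 0.518·1000 = 518 kg/m³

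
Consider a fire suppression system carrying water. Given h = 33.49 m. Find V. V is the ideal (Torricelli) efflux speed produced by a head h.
Formula: V = \sqrt{2 g h}
V = √(2·9.81·33.49) = 25.63 m/s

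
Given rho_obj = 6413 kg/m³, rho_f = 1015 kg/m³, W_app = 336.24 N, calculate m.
Formula: W_{app} = mg\left(1 - \frac{\rho_f}{\rho_{obj}}\right)
Substituting knowns: 336.24 = m·9.81·(1 − 1015/6413)
Solving for m: m = 336.24/(9.81·(1 − 1015/6413)) = 40.72 kg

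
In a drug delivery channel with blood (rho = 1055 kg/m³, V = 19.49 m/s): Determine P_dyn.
Formula: P_{dyn} = \frac{1}{2} \rho V^2
P_dyn = 0.5·1055·19.49²/1000 = 200.4 kPa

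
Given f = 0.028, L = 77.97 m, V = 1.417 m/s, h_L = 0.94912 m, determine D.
Formula: h_L = f \frac{L}{D} \frac{V^2}{2g}
Substituting knowns: 0.94912 = 0.028·(77.97/D)·1.417²/(2·9.81)
Solving for D: D = 0.028·77.97·1.417²/(2·9.81·0.94912) = 0.2354 m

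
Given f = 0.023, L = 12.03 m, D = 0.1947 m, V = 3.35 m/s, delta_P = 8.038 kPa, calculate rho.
Formula: \Delta P = f \frac{L}{D} \frac{\rho V^2}{2}
Substituting knowns: 8.038 = 0.023·(12.03/0.1947)·0.5·rho·3.35²/1000
Solving for rho: rho = (8.038·1000)/(0.023·(12.03/0.1947)·0.5·3.35²) = 1008 kg/m³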